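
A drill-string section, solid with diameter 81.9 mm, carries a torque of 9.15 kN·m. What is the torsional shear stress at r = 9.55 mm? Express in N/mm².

19.8 N/mm²

J = πd⁴/32 = π(0.0819)⁴/32 = 4.417×10^-6 m⁴.
Shear stress varies linearly with radius: τ = T·r/J = 9150 × 0.00955 / 4.417×10^-6 = 1.978×10^7 Pa.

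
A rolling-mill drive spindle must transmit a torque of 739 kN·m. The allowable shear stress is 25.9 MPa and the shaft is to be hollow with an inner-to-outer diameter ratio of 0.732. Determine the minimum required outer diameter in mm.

589 mm

For a hollow shaft with d_i/d_o = 0.732: τ_max = 16T/(π d_o³ (1−k⁴)), so d_o = [16T/(π τ_allow (1−k⁴))]^(1/3) = [16·739000/(π·2.59×10^7·0.7129)]^(1/3) = 0.5885 m.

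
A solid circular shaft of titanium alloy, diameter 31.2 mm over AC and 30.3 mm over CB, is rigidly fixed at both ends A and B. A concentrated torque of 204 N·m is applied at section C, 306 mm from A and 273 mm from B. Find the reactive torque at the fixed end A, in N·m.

Compatibility: T_A·a/J_AC = T_B·b/J_CB with T_A + T_B = T₀.
J_AC = 9.30×10^-8 m⁴, J_CB = 8.28×10^-8 m⁴, so T_A = T₀·(J_AC/a)/((J_AC/a)+(J_CB/b)) = 102.2 N·m, T_B = 101.8 N·m.

102 N·m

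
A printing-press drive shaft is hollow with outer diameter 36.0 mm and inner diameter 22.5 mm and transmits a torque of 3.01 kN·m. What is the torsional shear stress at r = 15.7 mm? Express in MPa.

338 MPa

J = π(d_o⁴ − d_i⁴)/32 = π(0.0360⁴ − 0.0225⁴)/32 = 1.397×10^-7 m⁴.
Shear stress varies linearly with radius: τ = T·r/J = 3010 × 0.0157 / 1.397×10^-7 = 3.382×10^8 Pa.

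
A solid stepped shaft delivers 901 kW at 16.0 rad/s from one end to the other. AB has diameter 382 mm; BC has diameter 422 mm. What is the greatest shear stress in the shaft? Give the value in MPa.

5.14 MPa

ω = 16.0 rad/s, so T = P/ω = 901×10³ / 16.00 = 56310 N·m.
Under the same torque, τ_max = 16T/(πd³) is largest where d is smallest — segment AB (d = 382 mm).
τ_max = 16·56310/(π·(0.382)³) = 5.145×10^6 Pa.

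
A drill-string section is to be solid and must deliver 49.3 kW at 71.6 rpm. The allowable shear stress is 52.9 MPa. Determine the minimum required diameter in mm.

ω = 2π·71.6/60 = 7.498 rad/s, so T = P/ω = 49.3×10³ / 7.498 = 6575 N·m.
For a solid shaft τ_max = 16T/(πd³), so d = (16T/(π τ_allow))^(1/3) = (16·6575/(π·5.29×10^7))^(1/3) = 0.08586 m.

85.9 mm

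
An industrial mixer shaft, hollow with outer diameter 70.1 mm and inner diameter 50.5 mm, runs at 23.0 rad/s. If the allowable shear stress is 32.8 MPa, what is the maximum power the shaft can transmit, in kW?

37.3 kW

J = π(d_o⁴ − d_i⁴)/32 = π(0.0701⁴ − 0.0505⁴)/32 = 1.732×10^-6 m⁴.
T_max = τ_allow·J/r = 3.28×10^7 × 1.732×10^-6 / 0.0350 = 1621 N·m.
ω = 23.0 rad/s, so P_max = T_max·ω = 3.728×10^4 W.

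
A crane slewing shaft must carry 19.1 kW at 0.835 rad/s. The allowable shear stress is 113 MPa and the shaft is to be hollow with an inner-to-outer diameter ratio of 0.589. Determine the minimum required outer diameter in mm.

ω = 0.835 rad/s, so T = P/ω = 19.1×10³ / 0.8350 = 22870 N·m.
For a hollow shaft with d_i/d_o = 0.589: τ_max = 16T/(π d_o³ (1−k⁴)), so d_o = [16T/(π τ_allow (1−k⁴))]^(1/3) = [16·22870/(π·1.13×10^8·0.8796)]^(1/3) = 0.1054 m.

105 mm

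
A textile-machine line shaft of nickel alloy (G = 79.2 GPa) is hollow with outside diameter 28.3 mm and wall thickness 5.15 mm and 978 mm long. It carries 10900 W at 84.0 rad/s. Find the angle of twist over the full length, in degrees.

ω = 84.0 rad/s, so T = P/ω = 10900 / 84.00 = 129.8 N·m.
J = π(d_o⁴ − d_i⁴)/32 = π(0.0283⁴ − 0.0180⁴)/32 = 5.267×10^-8 m⁴.
θ = T·L/(G·J) = 129.8 × 0.978 / (79.2×10⁹ × 5.267×10^-8) = 0.03043 rad.

1.74°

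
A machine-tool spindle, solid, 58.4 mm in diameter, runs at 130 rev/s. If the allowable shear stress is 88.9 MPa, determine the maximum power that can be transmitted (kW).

J = πd⁴/32 = π(0.0584)⁴/32 = 1.142×10^-6 m⁴.
T_max = τ_allow·J/r = 8.89×10^7 × 1.142×10^-6 / 0.0292 = 3477 N·m.
ω = 2π·130 = 816.8 rad/s, so P_max = T_max·ω = 2.840×10^6 W.

2840 kW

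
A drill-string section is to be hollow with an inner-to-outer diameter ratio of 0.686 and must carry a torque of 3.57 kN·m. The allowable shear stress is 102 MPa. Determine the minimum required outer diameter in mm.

For a hollow shaft with d_i/d_o = 0.686: τ_max = 16T/(π d_o³ (1−k⁴)), so d_o = [16T/(π τ_allow (1−k⁴))]^(1/3) = [16·3570/(π·1.02×10^8·0.7785)]^(1/3) = 0.06118 m.

61.2 mm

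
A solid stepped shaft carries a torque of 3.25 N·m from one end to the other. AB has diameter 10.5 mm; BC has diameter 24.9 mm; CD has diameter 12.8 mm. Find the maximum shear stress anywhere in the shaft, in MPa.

14.3 MPa

Under the same torque, τ_max = 16T/(πd³) is largest where d is smallest — segment AB (d = 10.5 mm).
τ_max = 16·3.250/(π·(0.0105)³) = 1.430×10^7 Pa.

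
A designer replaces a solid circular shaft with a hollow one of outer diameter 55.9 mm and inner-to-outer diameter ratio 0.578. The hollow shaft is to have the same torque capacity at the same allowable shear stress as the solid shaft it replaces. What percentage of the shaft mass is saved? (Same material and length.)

Equal τ_max and T ⇒ the solid shaft needs d_s³ = d_o³(1−k⁴), so d_s = 55.9·(1−0.578⁴)^(1/3) = 53.74 mm.
Area ratio A_h/A_s = d_o²(1−k²)/d_s² = (1−k²)/(1−k⁴)^(2/3) = 0.7206.
Mass saving = 1 − 0.7206 = 27.9 %.

27.9 %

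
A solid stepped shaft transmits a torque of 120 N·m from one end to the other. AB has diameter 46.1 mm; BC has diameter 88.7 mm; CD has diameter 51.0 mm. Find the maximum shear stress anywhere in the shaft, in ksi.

Under the same torque, τ_max = 16T/(πd³) is largest where d is smallest — segment AB (d = 46.1 mm).
τ_max = 16·120.0/(π·(0.0461)³) = 6.238×10^6 Pa.

0.905 ksi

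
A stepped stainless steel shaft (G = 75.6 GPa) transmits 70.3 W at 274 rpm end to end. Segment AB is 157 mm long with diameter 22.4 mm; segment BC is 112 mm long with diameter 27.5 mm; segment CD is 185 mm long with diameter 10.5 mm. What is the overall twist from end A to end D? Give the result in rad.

ω = 2π·274/60 = 28.69 rad/s, so T = P/ω = 70.3 / 28.69 = 2.450 N·m.
J_AB = π(0.0224)⁴/32 = 2.47×10^-8 m⁴; J_BC = π(0.0275)⁴/32 = 5.61×10^-8 m⁴; J_CD = π(0.0105)⁴/32 = 1.19×10^-9 m⁴.
θ = (T/G)·Σ L_i/J_i = (2.450/75.6×10⁹)·(0.157/2.47×10^-8 + 0.112/5.61×10^-8 + 0.185/1.19×10^-9) = 5.295×10^-3 rad.

0.00529 rad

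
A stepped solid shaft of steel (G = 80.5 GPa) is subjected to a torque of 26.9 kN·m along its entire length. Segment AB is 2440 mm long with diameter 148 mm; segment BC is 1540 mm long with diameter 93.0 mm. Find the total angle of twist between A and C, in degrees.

J_AB = π(0.148)⁴/32 = 4.71×10^-5 m⁴; J_BC = π(0.0930)⁴/32 = 7.34×10^-6 m⁴.
θ = (T/G)·Σ L_i/J_i = (26900/80.5×10⁹)·(2.44/4.71×10^-5 + 1.54/7.34×10^-6) = 0.08738 rad.

5.01°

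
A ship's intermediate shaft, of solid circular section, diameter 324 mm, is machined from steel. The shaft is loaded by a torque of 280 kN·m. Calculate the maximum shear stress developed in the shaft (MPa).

41.9 MPa

J = πd⁴/32 = π(0.324)⁴/32 = 1.082×10^-3 m⁴.
τ_max = T·r/J = 280000 × 0.162 / 1.082×10^-3 = 4.193×10^7 Pa.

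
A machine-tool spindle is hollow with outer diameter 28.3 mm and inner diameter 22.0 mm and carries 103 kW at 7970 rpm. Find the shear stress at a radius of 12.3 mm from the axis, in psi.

ω = 2π·7970/60 = 834.6 rad/s, so T = P/ω = 103×10³ / 834.6 = 123.4 N·m.
J = π(d_o⁴ − d_i⁴)/32 = π(0.0283⁴ − 0.0220⁴)/32 = 3.997×10^-8 m⁴.
Shear stress varies linearly with radius: τ = T·r/J = 123.4 × 0.0123 / 3.997×10^-8 = 3.797×10^7 Pa.

5510 psi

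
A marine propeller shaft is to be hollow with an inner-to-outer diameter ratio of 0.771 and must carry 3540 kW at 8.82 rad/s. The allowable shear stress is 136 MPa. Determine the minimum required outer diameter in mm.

ω = 8.82 rad/s, so T = P/ω = 3540×10³ / 8.820 = 401400 N·m.
For a hollow shaft with d_i/d_o = 0.771: τ_max = 16T/(π d_o³ (1−k⁴)), so d_o = [16T/(π τ_allow (1−k⁴))]^(1/3) = [16·401400/(π·1.36×10^8·0.6466)]^(1/3) = 0.2854 m.

285 mm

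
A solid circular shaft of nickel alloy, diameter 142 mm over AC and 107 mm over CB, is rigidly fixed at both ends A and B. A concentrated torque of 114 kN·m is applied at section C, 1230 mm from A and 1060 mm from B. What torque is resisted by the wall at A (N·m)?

83000 N·m

Compatibility: T_A·a/J_AC = T_B·b/J_CB with T_A + T_B = T₀.
J_AC = 3.99×10^-5 m⁴, J_CB = 1.29×10^-5 m⁴, so T_A = T₀·(J_AC/a)/((J_AC/a)+(J_CB/b)) = 82960 N·m, T_B = 31040 N·m.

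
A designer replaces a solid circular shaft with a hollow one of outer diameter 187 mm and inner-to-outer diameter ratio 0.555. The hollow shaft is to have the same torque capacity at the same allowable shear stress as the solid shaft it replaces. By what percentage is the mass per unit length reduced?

Equal τ_max and T ⇒ the solid shaft needs d_s³ = d_o³(1−k⁴), so d_s = 187·(1−0.555⁴)^(1/3) = 180.9 mm.
Area ratio A_h/A_s = d_o²(1−k²)/d_s² = (1−k²)/(1−k⁴)^(2/3) = 0.7395.
Mass saving = 1 − 0.7395 = 26.0 %.

26.0 %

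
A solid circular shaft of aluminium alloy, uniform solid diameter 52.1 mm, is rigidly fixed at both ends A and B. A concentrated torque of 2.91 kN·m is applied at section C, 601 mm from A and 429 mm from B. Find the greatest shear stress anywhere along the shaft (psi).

8870 psi

With uniform GJ and both ends fixed, compatibility θ_AC = θ_CB gives T_A·a = T_B·b, together with T_A + T_B = T₀.
T_A = T₀·b/(a+b) = 2910·429/1030 = 1212 N·m; T_B = 1698 N·m.
τ in each portion: τ_AC = 4.36×10^7 Pa, τ_CB = 6.11×10^7 Pa; maximum is in CB.
τ_max = T_CB·r/J = 1698·0.0261/7.23×10^-7 = 6.115×10^7 Pa.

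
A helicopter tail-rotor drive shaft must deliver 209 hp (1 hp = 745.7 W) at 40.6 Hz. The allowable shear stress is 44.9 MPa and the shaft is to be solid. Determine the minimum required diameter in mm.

41.1 mm

ω = 2π·40.6 = 255.1 rad/s, so T = P/ω = 209×745.7 / 255.1 = 610.9 N·m.
For a solid shaft τ_max = 16T/(πd³), so d = (16T/(π τ_allow))^(1/3) = (16·610.9/(π·4.49×10^7))^(1/3) = 0.04107 m.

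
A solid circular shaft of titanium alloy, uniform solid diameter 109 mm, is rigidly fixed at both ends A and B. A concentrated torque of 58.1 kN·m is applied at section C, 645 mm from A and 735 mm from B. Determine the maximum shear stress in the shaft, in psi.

With uniform GJ and both ends fixed, compatibility θ_AC = θ_CB gives T_A·a = T_B·b, together with T_A + T_B = T₀.
T_A = T₀·b/(a+b) = 58100·735/1380 = 30940 N·m; T_B = 27160 N·m.
τ in each portion: τ_AC = 1.22×10^8 Pa, τ_CB = 1.07×10^8 Pa; maximum is in AC.
τ_max = T_AC·r/J = 30940·0.0545/1.39×10^-5 = 1.217×10^8 Pa.

17700 psi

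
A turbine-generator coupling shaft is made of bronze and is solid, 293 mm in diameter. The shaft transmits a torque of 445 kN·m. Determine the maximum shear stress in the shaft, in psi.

13100 psi

J = πd⁴/32 = π(0.293)⁴/32 = 7.236×10^-4 m⁴.
τ_max = T·r/J = 445000 × 0.146 / 7.236×10^-4 = 9.010×10^7 Pa.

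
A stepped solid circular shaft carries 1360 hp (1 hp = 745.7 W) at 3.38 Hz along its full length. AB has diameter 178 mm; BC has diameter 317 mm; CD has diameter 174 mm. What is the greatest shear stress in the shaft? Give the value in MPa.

ω = 2π·3.38 = 21.24 rad/s, so T = P/ω = 1360×745.7 / 21.24 = 47750 N·m.
Under the same torque, τ_max = 16T/(πd³) is largest where d is smallest — segment CD (d = 174 mm).
τ_max = 16·47750/(π·(0.174)³) = 4.617×10^7 Pa.

46.2 MPa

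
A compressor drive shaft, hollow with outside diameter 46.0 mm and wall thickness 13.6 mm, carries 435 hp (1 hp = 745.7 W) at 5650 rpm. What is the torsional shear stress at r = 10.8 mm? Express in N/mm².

ω = 2π·5650/60 = 591.7 rad/s, so T = P/ω = 435×745.7 / 591.7 = 548.2 N·m.
J = π(d_o⁴ − d_i⁴)/32 = π(0.0460⁴ − 0.0188⁴)/32 = 4.273×10^-7 m⁴.
Shear stress varies linearly with radius: τ = T·r/J = 548.2 × 0.0108 / 4.273×10^-7 = 1.386×10^7 Pa.

13.9 N/mm²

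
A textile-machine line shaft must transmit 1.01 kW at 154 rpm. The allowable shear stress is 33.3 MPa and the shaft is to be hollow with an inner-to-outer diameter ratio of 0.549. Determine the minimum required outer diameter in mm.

21.9 mm

ω = 2π·154/60 = 16.13 rad/s, so T = P/ω = 1.01×10³ / 16.13 = 62.63 N·m.
For a hollow shaft with d_i/d_o = 0.549: τ_max = 16T/(π d_o³ (1−k⁴)), so d_o = [16T/(π τ_allow (1−k⁴))]^(1/3) = [16·62.63/(π·3.33×10^7·0.9092)]^(1/3) = 0.02192 m.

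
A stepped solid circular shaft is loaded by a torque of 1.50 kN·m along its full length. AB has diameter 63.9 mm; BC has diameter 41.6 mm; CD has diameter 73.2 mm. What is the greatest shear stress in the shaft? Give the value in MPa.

106 MPa

Under the same torque, τ_max = 16T/(πd³) is largest where d is smallest — segment BC (d = 41.6 mm).
τ_max = 16·1500/(π·(0.0416)³) = 1.061×10^8 Pa.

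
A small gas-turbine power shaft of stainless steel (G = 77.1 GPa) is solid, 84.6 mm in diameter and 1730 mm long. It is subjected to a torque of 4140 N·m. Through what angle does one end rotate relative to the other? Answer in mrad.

J = πd⁴/32 = π(0.0846)⁴/32 = 5.029×10^-6 m⁴.
θ = T·L/(G·J) = 4140 × 1.73 / (77.1×10⁹ × 5.029×10^-6) = 0.01847 rad.

18.5 mrad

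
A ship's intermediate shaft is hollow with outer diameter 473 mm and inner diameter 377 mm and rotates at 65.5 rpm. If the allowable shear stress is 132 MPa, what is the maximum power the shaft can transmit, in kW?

11200 kW

J = π(d_o⁴ − d_i⁴)/32 = π(0.473⁴ − 0.377⁴)/32 = 2.931×10^-3 m⁴.
T_max = τ_allow·J/r = 1.32×10^8 × 2.931×10^-3 / 0.236 = 1.636e6 N·m.
ω = 2π·65.5/60 = 6.859 rad/s, so P_max = T_max·ω = 1.122×10^7 W.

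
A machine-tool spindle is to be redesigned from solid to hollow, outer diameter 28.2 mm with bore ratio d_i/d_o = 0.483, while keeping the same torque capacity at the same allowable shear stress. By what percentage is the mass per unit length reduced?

20.4 %

Equal τ_max and T ⇒ the solid shaft needs d_s³ = d_o³(1−k⁴), so d_s = 28.2·(1−0.483⁴)^(1/3) = 27.68 mm.
Area ratio A_h/A_s = d_o²(1−k²)/d_s² = (1−k²)/(1−k⁴)^(2/3) = 0.7959.
Mass saving = 1 − 0.7959 = 20.4 %.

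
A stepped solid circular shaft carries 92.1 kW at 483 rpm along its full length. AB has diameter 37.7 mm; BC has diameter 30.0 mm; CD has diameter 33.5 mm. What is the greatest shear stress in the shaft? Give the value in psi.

ω = 2π·483/60 = 50.58 rad/s, so T = P/ω = 92.1×10³ / 50.58 = 1821 N·m.
Under the same torque, τ_max = 16T/(πd³) is largest where d is smallest — segment BC (d = 30.0 mm).
τ_max = 16·1821/(π·(0.0300)³) = 3.435×10^8 Pa.

49800 psi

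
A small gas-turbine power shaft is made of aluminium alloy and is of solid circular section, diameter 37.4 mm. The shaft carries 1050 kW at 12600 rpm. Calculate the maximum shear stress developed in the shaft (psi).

11200 psi

ω = 2π·12600/60 = 1319 rad/s, so T = P/ω = 1050×10³ / 1319 = 795.8 N·m.
J = πd⁴/32 = π(0.0374)⁴/32 = 1.921×10^-7 m⁴.
τ_max = T·r/J = 795.8 × 0.0187 / 1.921×10^-7 = 7.747×10^7 Pa.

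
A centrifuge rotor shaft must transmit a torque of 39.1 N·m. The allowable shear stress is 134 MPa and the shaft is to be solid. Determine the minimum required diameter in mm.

For a solid shaft τ_max = 16T/(πd³), so d = (16T/(π τ_allow))^(1/3) = (16·39.10/(π·1.34×10^8))^(1/3) = 0.01141 m.

11.4 mm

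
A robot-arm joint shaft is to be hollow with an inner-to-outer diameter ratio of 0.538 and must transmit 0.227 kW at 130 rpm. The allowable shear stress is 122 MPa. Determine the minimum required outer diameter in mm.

ω = 2π·130/60 = 13.61 rad/s, so T = P/ω = 0.227×10³ / 13.61 = 16.67 N·m.
For a hollow shaft with d_i/d_o = 0.538: τ_max = 16T/(π d_o³ (1−k⁴)), so d_o = [16T/(π τ_allow (1−k⁴))]^(1/3) = [16·16.67/(π·1.22×10^8·0.9162)]^(1/3) = 0.009125 m.

9.12 mm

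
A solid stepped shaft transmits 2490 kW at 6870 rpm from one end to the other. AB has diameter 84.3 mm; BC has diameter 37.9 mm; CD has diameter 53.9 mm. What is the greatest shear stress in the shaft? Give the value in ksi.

47.0 ksi

ω = 2π·6870/60 = 719.4 rad/s, so T = P/ω = 2490×10³ / 719.4 = 3461 N·m.
Under the same torque, τ_max = 16T/(πd³) is largest where d is smallest — segment BC (d = 37.9 mm).
τ_max = 16·3461/(π·(0.0379)³) = 3.238×10^8 Pa.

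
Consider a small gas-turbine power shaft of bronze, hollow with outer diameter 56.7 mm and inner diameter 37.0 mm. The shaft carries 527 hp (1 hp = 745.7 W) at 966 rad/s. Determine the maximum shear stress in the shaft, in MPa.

13.9 MPa

ω = 966 rad/s, so T = P/ω = 527×745.7 / 966.0 = 406.8 N·m.
J = π(d_o⁴ − d_i⁴)/32 = π(0.0567⁴ − 0.0370⁴)/32 = 8.307×10^-7 m⁴.
τ_max = T·r/J = 406.8 × 0.0284 / 8.307×10^-7 = 1.388×10^7 Pa.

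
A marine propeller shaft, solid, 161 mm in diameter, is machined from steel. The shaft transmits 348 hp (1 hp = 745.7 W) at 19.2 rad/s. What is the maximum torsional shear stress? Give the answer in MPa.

ω = 19.2 rad/s, so T = P/ω = 348×745.7 / 19.20 = 13520 N·m.
J = πd⁴/32 = π(0.161)⁴/32 = 6.596×10^-5 m⁴.
τ_max = T·r/J = 13520 × 0.0805 / 6.596×10^-5 = 1.649×10^7 Pa.

16.5 MPa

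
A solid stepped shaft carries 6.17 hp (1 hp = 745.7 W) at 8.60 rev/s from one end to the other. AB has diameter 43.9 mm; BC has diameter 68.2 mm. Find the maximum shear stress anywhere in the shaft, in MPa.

ω = 2π·8.60 = 54.04 rad/s, so T = P/ω = 6.17×745.7 / 54.04 = 85.15 N·m.
Under the same torque, τ_max = 16T/(πd³) is largest where d is smallest — segment AB (d = 43.9 mm).
τ_max = 16·85.15/(π·(0.0439)³) = 5.126×10^6 Pa.

5.13 MPa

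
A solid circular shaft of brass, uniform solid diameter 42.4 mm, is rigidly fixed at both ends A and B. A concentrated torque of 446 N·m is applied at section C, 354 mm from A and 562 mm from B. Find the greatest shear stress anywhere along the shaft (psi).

2650 psi

With uniform GJ and both ends fixed, compatibility θ_AC = θ_CB gives T_A·a = T_B·b, together with T_A + T_B = T₀.
T_A = T₀·b/(a+b) = 446.0·562/916.0 = 273.6 N·m; T_B = 172.4 N·m.
τ in each portion: τ_AC = 1.83×10^7 Pa, τ_CB = 1.15×10^7 Pa; maximum is in AC.
τ_max = T_AC·r/J = 273.6·0.0212/3.17×10^-7 = 1.828×10^7 Pa.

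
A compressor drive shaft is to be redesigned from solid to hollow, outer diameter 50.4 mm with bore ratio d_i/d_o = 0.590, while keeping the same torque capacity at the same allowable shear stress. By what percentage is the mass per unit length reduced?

Equal τ_max and T ⇒ the solid shaft needs d_s³ = d_o³(1−k⁴), so d_s = 50.4·(1−0.590⁴)^(1/3) = 48.28 mm.
Area ratio A_h/A_s = d_o²(1−k²)/d_s² = (1−k²)/(1−k⁴)^(2/3) = 0.7105.
Mass saving = 1 − 0.7105 = 28.9 %.

28.9 %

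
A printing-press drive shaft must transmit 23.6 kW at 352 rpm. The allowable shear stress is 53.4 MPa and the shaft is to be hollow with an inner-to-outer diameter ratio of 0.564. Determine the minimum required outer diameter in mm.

40.8 mm

ω = 2π·352/60 = 36.86 rad/s, so T = P/ω = 23.6×10³ / 36.86 = 640.2 N·m.
For a hollow shaft with d_i/d_o = 0.564: τ_max = 16T/(π d_o³ (1−k⁴)), so d_o = [16T/(π τ_allow (1−k⁴))]^(1/3) = [16·640.2/(π·5.34×10^7·0.8988)]^(1/3) = 0.04080 m.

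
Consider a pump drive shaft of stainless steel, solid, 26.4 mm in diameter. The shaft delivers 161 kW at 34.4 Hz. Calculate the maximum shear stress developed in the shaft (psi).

29900 psi

ω = 2π·34.4 = 216.1 rad/s, so T = P/ω = 161×10³ / 216.1 = 744.9 N·m.
J = πd⁴/32 = π(0.0264)⁴/32 = 4.769×10^-8 m⁴.
τ_max = T·r/J = 744.9 × 0.0132 / 4.769×10^-8 = 2.062×10^8 Pa.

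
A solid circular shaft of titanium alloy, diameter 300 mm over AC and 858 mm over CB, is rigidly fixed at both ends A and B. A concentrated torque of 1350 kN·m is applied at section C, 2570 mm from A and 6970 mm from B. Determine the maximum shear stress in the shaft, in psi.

Compatibility: T_A·a/J_AC = T_B·b/J_CB with T_A + T_B = T₀.
J_AC = 7.95×10^-4 m⁴, J_CB = 0.0532 m⁴, so T_A = T₀·(J_AC/a)/((J_AC/a)+(J_CB/b)) = 52590 N·m, T_B = 1.297e6 N·m.
τ in each portion: τ_AC = 9.92×10^6 Pa, τ_CB = 1.05×10^7 Pa; maximum is in CB.
τ_max = T_CB·r/J = 1.297e6·0.429/0.0532 = 1.046×10^7 Pa.

1520 psi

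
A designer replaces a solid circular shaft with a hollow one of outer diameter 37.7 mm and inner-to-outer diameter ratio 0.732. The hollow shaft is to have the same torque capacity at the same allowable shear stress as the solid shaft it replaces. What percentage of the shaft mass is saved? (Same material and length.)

Equal τ_max and T ⇒ the solid shaft needs d_s³ = d_o³(1−k⁴), so d_s = 37.7·(1−0.732⁴)^(1/3) = 33.68 mm.
Area ratio A_h/A_s = d_o²(1−k²)/d_s² = (1−k²)/(1−k⁴)^(2/3) = 0.5817.
Mass saving = 1 − 0.5817 = 41.8 %.

41.8 %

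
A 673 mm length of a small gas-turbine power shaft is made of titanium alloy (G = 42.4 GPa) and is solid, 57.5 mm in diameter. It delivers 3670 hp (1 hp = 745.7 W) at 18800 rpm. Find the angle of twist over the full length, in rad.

ω = 2π·18800/60 = 1969 rad/s, so T = P/ω = 3670×745.7 / 1969 = 1390 N·m.
J = πd⁴/32 = π(0.0575)⁴/32 = 1.073×10^-6 m⁴.
θ = T·L/(G·J) = 1390 × 0.673 / (42.4×10⁹ × 1.073×10^-6) = 0.02056 rad.

0.0206 rad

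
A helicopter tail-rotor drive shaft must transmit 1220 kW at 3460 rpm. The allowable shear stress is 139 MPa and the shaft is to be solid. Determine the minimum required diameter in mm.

ω = 2π·3460/60 = 362.3 rad/s, so T = P/ω = 1220×10³ / 362.3 = 3367 N·m.
For a solid shaft τ_max = 16T/(πd³), so d = (16T/(π τ_allow))^(1/3) = (16·3367/(π·1.39×10^8))^(1/3) = 0.04978 m.

49.8 mm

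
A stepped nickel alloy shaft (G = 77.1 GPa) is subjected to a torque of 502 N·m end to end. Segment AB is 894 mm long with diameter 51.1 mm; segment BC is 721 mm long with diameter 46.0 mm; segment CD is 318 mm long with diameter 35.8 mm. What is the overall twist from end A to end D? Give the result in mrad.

32.2 mrad

J_AB = π(0.0511)⁴/32 = 6.69×10^-7 m⁴; J_BC = π(0.0460)⁴/32 = 4.40×10^-7 m⁴; J_CD = π(0.0358)⁴/32 = 1.61×10^-7 m⁴.
θ = (T/G)·Σ L_i/J_i = (502.0/77.1×10⁹)·(0.894/6.69×10^-7 + 0.721/4.40×10^-7 + 0.318/1.61×10^-7) = 0.03221 rad.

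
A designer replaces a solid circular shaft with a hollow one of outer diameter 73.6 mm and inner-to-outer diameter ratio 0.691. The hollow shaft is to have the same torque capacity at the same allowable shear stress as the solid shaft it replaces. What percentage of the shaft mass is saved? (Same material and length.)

37.9 %

Equal τ_max and T ⇒ the solid shaft needs d_s³ = d_o³(1−k⁴), so d_s = 73.6·(1−0.691⁴)^(1/3) = 67.52 mm.
Area ratio A_h/A_s = d_o²(1−k²)/d_s² = (1−k²)/(1−k⁴)^(2/3) = 0.6209.
Mass saving = 1 − 0.6209 = 37.9 %.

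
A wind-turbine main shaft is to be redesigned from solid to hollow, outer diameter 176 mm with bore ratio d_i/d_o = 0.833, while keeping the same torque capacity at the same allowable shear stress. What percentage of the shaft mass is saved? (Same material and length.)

52.6 %

Equal τ_max and T ⇒ the solid shaft needs d_s³ = d_o³(1−k⁴), so d_s = 176·(1−0.833⁴)^(1/3) = 141.4 mm.
Area ratio A_h/A_s = d_o²(1−k²)/d_s² = (1−k²)/(1−k⁴)^(2/3) = 0.4743.
Mass saving = 1 − 0.4743 = 52.6 %.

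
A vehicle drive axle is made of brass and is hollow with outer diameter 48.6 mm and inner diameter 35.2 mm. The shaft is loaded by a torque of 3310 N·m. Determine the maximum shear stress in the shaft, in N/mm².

203 N/mm²

J = π(d_o⁴ − d_i⁴)/32 = π(0.0486⁴ − 0.0352⁴)/32 = 3.970×10^-7 m⁴.
τ_max = T·r/J = 3310 × 0.0243 / 3.970×10^-7 = 2.026×10^8 Pa.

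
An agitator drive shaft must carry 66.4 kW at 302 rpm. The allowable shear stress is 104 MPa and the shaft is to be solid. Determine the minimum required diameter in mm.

ω = 2π·302/60 = 31.63 rad/s, so T = P/ω = 66.4×10³ / 31.63 = 2100 N·m.
For a solid shaft τ_max = 16T/(πd³), so d = (16T/(π τ_allow))^(1/3) = (16·2100/(π·1.04×10^8))^(1/3) = 0.04685 m.

46.8 mm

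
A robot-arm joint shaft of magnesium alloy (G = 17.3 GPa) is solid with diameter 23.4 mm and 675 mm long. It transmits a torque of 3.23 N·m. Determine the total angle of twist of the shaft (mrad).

J = πd⁴/32 = π(0.0234)⁴/32 = 2.943×10^-8 m⁴.
θ = T·L/(G·J) = 3.230 × 0.675 / (17.3×10⁹ × 2.943×10^-8) = 4.282×10^-3 rad.

4.28 mrad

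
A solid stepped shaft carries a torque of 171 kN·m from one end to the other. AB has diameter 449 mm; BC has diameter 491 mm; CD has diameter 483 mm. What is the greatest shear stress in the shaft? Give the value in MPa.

9.62 MPa

Under the same torque, τ_max = 16T/(πd³) is largest where d is smallest — segment AB (d = 449 mm).
τ_max = 16·171000/(π·(0.449)³) = 9.621×10^6 Pa.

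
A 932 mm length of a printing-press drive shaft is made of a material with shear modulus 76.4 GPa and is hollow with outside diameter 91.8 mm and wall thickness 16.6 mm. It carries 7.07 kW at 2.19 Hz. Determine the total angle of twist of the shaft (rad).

0.00108 rad

ω = 2π·2.19 = 13.76 rad/s, so T = P/ω = 7.07×10³ / 13.76 = 513.8 N·m.
J = π(d_o⁴ − d_i⁴)/32 = π(0.0918⁴ − 0.0586⁴)/32 = 5.815×10^-6 m⁴.
θ = T·L/(G·J) = 513.8 × 0.932 / (76.4×10⁹ × 5.815×10^-6) = 1.078×10^-3 rad.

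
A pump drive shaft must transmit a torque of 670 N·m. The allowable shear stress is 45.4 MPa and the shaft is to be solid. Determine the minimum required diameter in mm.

For a solid shaft τ_max = 16T/(πd³), so d = (16T/(π τ_allow))^(1/3) = (16·670.0/(π·4.54×10^7))^(1/3) = 0.04220 m.

42.2 mm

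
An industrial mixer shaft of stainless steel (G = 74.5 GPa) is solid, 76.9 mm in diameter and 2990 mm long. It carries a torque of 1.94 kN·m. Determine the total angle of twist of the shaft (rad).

0.0227 rad

J = πd⁴/32 = π(0.0769)⁴/32 = 3.433×10^-6 m⁴.
θ = T·L/(G·J) = 1940 × 2.99 / (74.5×10⁹ × 3.433×10^-6) = 0.02268 rad.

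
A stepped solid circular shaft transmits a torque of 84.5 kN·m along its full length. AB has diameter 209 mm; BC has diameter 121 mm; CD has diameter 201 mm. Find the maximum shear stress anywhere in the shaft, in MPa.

243 MPa

Under the same torque, τ_max = 16T/(πd³) is largest where d is smallest — segment BC (d = 121 mm).
τ_max = 16·84500/(π·(0.121)³) = 2.429×10^8 Pa.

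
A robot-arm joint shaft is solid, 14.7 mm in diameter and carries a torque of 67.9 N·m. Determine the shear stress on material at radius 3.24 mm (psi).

6960 psi

J = πd⁴/32 = π(0.0147)⁴/32 = 4.584×10^-9 m⁴.
Shear stress varies linearly with radius: τ = T·r/J = 67.90 × 0.00324 / 4.584×10^-9 = 4.799×10^7 Pa.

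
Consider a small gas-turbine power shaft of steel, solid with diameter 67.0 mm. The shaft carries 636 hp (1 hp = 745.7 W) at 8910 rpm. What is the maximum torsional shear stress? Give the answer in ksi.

ω = 2π·8910/60 = 933.1 rad/s, so T = P/ω = 636×745.7 / 933.1 = 508.3 N·m.
J = πd⁴/32 = π(0.0670)⁴/32 = 1.978×10^-6 m⁴.
τ_max = T·r/J = 508.3 × 0.0335 / 1.978×10^-6 = 8.607×10^6 Pa.

1.25 ksi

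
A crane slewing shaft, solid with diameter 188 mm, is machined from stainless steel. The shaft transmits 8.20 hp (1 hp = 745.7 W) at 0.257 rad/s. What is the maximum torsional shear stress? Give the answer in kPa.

ω = 0.257 rad/s, so T = P/ω = 8.20×745.7 / 0.2570 = 23790 N·m.
J = πd⁴/32 = π(0.188)⁴/32 = 1.226×10^-4 m⁴.
τ_max = T·r/J = 23790 × 0.0940 / 1.226×10^-4 = 1.824×10^7 Pa.

18200 kPa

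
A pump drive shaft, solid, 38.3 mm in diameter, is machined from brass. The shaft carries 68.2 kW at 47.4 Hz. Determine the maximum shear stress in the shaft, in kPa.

ω = 2π·47.4 = 297.8 rad/s, so T = P/ω = 68.2×10³ / 297.8 = 229.0 N·m.
J = πd⁴/32 = π(0.0383)⁴/32 = 2.112×10^-7 m⁴.
τ_max = T·r/J = 229.0 × 0.0191 / 2.112×10^-7 = 2.076×10^7 Pa.

20800 kPa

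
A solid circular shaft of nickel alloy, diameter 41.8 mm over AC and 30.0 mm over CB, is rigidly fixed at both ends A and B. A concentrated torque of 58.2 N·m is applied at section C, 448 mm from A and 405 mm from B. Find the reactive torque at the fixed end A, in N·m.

Compatibility: T_A·a/J_AC = T_B·b/J_CB with T_A + T_B = T₀.
J_AC = 3.00×10^-7 m⁴, J_CB = 7.95×10^-8 m⁴, so T_A = T₀·(J_AC/a)/((J_AC/a)+(J_CB/b)) = 44.99 N·m, T_B = 13.21 N·m.

45.0 N·m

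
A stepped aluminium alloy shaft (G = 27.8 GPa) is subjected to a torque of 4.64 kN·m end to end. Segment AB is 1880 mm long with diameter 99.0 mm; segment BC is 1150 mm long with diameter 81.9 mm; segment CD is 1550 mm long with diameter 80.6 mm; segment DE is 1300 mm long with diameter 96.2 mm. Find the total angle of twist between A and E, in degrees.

9.45°

J_AB = π(0.0990)⁴/32 = 9.43×10^-6 m⁴; J_BC = π(0.0819)⁴/32 = 4.42×10^-6 m⁴; J_CD = π(0.0806)⁴/32 = 4.14×10^-6 m⁴; J_DE = π(0.0962)⁴/32 = 8.41×10^-6 m⁴.
θ = (T/G)·Σ L_i/J_i = (4640/27.8×10⁹)·(1.88/9.43×10^-6 + 1.15/4.42×10^-6 + 1.55/4.14×10^-6 + 1.30/8.41×10^-6) = 0.1650 rad.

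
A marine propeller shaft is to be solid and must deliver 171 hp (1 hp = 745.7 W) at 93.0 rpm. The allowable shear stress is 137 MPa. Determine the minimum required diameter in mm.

ω = 2π·93.0/60 = 9.739 rad/s, so T = P/ω = 171×745.7 / 9.739 = 13090 N·m.
For a solid shaft τ_max = 16T/(πd³), so d = (16T/(π τ_allow))^(1/3) = (16·13090/(π·1.37×10^8))^(1/3) = 0.07866 m.

78.7 mm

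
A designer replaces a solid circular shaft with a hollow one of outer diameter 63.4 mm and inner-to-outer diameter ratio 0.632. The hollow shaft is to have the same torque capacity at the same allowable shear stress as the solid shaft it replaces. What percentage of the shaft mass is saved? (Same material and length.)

Equal τ_max and T ⇒ the solid shaft needs d_s³ = d_o³(1−k⁴), so d_s = 63.4·(1−0.632⁴)^(1/3) = 59.83 mm.
Area ratio A_h/A_s = d_o²(1−k²)/d_s² = (1−k²)/(1−k⁴)^(2/3) = 0.6744.
Mass saving = 1 − 0.6744 = 32.6 %.

32.6 %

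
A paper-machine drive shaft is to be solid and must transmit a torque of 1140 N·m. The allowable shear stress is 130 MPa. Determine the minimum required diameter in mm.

For a solid shaft τ_max = 16T/(πd³), so d = (16T/(π τ_allow))^(1/3) = (16·1140/(π·1.30×10^8))^(1/3) = 0.03548 m.

35.5 mm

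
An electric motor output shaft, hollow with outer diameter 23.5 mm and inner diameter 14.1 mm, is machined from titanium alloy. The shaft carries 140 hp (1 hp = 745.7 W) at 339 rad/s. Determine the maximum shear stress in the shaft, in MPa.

139 MPa

ω = 339 rad/s, so T = P/ω = 140×745.7 / 339.0 = 308.0 N·m.
J = π(d_o⁴ − d_i⁴)/32 = π(0.0235⁴ − 0.0141⁴)/32 = 2.606×10^-8 m⁴.
τ_max = T·r/J = 308.0 × 0.0118 / 2.606×10^-8 = 1.388×10^8 Pa.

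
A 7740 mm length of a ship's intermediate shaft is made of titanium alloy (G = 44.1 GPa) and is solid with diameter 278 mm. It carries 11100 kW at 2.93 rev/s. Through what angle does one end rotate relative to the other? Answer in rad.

ω = 2π·2.93 = 18.41 rad/s, so T = P/ω = 11100×10³ / 18.41 = 602900 N·m.
J = πd⁴/32 = π(0.278)⁴/32 = 5.864×10^-4 m⁴.
θ = T·L/(G·J) = 602900 × 7.74 / (44.1×10⁹ × 5.864×10^-4) = 0.1805 rad.

0.180 rad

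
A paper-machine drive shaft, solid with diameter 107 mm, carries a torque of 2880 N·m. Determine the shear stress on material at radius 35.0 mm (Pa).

J = πd⁴/32 = π(0.107)⁴/32 = 1.287×10^-5 m⁴.
Shear stress varies linearly with radius: τ = T·r/J = 2880 × 0.0350 / 1.287×10^-5 = 7.833×10^6 Pa.

7.83e6 Pa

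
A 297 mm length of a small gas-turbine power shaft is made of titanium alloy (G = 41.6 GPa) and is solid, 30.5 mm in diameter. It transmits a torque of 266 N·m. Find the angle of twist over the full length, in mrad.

J = πd⁴/32 = π(0.0305)⁴/32 = 8.496×10^-8 m⁴.
θ = T·L/(G·J) = 266.0 × 0.297 / (41.6×10⁹ × 8.496×10^-8) = 0.02235 rad.

22.4 mrad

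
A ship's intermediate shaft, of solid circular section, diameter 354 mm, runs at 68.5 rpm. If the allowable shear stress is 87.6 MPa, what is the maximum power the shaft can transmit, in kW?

5470 kW

J = πd⁴/32 = π(0.354)⁴/32 = 1.542×10^-3 m⁴.
T_max = τ_allow·J/r = 8.76×10^7 × 1.542×10^-3 / 0.177 = 763000 N·m.
ω = 2π·68.5/60 = 7.173 rad/s, so P_max = T_max·ω = 5.473×10^6 W.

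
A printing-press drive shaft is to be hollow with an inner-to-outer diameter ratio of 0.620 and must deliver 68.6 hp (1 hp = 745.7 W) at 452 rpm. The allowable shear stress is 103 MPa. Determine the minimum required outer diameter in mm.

39.7 mm

ω = 2π·452/60 = 47.33 rad/s, so T = P/ω = 68.6×745.7 / 47.33 = 1081 N·m.
For a hollow shaft with d_i/d_o = 0.620: τ_max = 16T/(π d_o³ (1−k⁴)), so d_o = [16T/(π τ_allow (1−k⁴))]^(1/3) = [16·1081/(π·1.03×10^8·0.8522)]^(1/3) = 0.03973 m.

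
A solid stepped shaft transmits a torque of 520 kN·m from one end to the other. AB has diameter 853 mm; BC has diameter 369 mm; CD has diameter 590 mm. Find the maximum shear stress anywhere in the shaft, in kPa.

52700 kPa

Under the same torque, τ_max = 16T/(πd³) is largest where d is smallest — segment BC (d = 369 mm).
τ_max = 16·520000/(π·(0.369)³) = 5.271×10^7 Pa.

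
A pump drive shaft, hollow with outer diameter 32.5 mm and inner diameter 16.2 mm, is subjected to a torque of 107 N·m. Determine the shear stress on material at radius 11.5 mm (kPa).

12000 kPa

J = π(d_o⁴ − d_i⁴)/32 = π(0.0325⁴ − 0.0162⁴)/32 = 1.028×10^-7 m⁴.
Shear stress varies linearly with radius: τ = T·r/J = 107.0 × 0.0115 / 1.028×10^-7 = 1.197×10^7 Pa.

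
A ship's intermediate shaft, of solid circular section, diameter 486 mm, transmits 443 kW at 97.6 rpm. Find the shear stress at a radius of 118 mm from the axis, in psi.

ω = 2π·97.6/60 = 10.22 rad/s, so T = P/ω = 443×10³ / 10.22 = 43340 N·m.
J = πd⁴/32 = π(0.486)⁴/32 = 5.477×10^-3 m⁴.
Shear stress varies linearly with radius: τ = T·r/J = 43340 × 0.118 / 5.477×10^-3 = 9.338×10^5 Pa.

135 psi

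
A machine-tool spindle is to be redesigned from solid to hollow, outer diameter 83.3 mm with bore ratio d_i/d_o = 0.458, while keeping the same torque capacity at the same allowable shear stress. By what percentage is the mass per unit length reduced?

18.6 %

Equal τ_max and T ⇒ the solid shaft needs d_s³ = d_o³(1−k⁴), so d_s = 83.3·(1−0.458⁴)^(1/3) = 82.06 mm.
Area ratio A_h/A_s = d_o²(1−k²)/d_s² = (1−k²)/(1−k⁴)^(2/3) = 0.8143.
Mass saving = 1 − 0.8143 = 18.6 %.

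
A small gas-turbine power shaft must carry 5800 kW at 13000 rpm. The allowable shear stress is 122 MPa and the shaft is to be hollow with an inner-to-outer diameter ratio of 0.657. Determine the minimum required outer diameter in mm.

60.2 mm

ω = 2π·13000/60 = 1361 rad/s, so T = P/ω = 5800×10³ / 1361 = 4260 N·m.
For a hollow shaft with d_i/d_o = 0.657: τ_max = 16T/(π d_o³ (1−k⁴)), so d_o = [16T/(π τ_allow (1−k⁴))]^(1/3) = [16·4260/(π·1.22×10^8·0.8137)]^(1/3) = 0.06024 m.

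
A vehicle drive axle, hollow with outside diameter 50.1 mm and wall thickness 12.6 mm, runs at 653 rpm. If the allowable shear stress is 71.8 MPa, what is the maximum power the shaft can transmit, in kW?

J = π(d_o⁴ − d_i⁴)/32 = π(0.0501⁴ − 0.0249⁴)/32 = 5.808×10^-7 m⁴.
T_max = τ_allow·J/r = 7.18×10^7 × 5.808×10^-7 / 0.0250 = 1665 N·m.
ω = 2π·653/60 = 68.38 rad/s, so P_max = T_max·ω = 1.138×10^5 W.

114 kW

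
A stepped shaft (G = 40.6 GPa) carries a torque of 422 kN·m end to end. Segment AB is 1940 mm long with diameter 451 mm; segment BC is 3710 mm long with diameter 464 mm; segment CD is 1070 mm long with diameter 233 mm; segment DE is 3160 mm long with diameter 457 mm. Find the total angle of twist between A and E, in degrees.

J_AB = π(0.451)⁴/32 = 4.06×10^-3 m⁴; J_BC = π(0.464)⁴/32 = 4.55×10^-3 m⁴; J_CD = π(0.233)⁴/32 = 2.89×10^-4 m⁴; J_DE = π(0.457)⁴/32 = 4.28×10^-3 m⁴.
θ = (T/G)·Σ L_i/J_i = (422000/40.6×10⁹)·(1.94/4.06×10^-3 + 3.71/4.55×10^-3 + 1.07/2.89×10^-4 + 3.16/4.28×10^-3) = 0.05955 rad.

3.41°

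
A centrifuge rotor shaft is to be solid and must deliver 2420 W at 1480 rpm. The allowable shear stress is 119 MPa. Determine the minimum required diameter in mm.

8.74 mm

ω = 2π·1480/60 = 155.0 rad/s, so T = P/ω = 2420 / 155.0 = 15.61 N·m.
For a solid shaft τ_max = 16T/(πd³), so d = (16T/(π τ_allow))^(1/3) = (16·15.61/(π·1.19×10^8))^(1/3) = 0.008743 m.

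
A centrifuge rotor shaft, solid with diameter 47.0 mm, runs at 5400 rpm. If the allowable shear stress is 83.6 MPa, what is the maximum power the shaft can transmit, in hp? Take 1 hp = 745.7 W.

J = πd⁴/32 = π(0.0470)⁴/32 = 4.791×10^-7 m⁴.
T_max = τ_allow·J/r = 8.36×10^7 × 4.791×10^-7 / 0.0235 = 1704 N·m.
ω = 2π·5400/60 = 565.5 rad/s, so P_max = T_max·ω = 9.637×10^5 W.

1290 hp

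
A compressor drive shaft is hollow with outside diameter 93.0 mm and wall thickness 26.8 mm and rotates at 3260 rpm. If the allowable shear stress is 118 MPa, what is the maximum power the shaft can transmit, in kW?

J = π(d_o⁴ − d_i⁴)/32 = π(0.0930⁴ − 0.0394⁴)/32 = 7.107×10^-6 m⁴.
T_max = τ_allow·J/r = 1.18×10^8 × 7.107×10^-6 / 0.0465 = 18040 N·m.
ω = 2π·3260/60 = 341.4 rad/s, so P_max = T_max·ω = 6.157×10^6 W.

6160 kW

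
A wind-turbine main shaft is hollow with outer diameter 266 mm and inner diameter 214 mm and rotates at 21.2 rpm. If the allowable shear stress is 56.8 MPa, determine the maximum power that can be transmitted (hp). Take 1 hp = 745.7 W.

363 hp

J = π(d_o⁴ − d_i⁴)/32 = π(0.266⁴ − 0.214⁴)/32 = 2.856×10^-4 m⁴.
T_max = τ_allow·J/r = 5.68×10^7 × 2.856×10^-4 / 0.133 = 122000 N·m.
ω = 2π·21.2/60 = 2.220 rad/s, so P_max = T_max·ω = 2.708×10^5 W.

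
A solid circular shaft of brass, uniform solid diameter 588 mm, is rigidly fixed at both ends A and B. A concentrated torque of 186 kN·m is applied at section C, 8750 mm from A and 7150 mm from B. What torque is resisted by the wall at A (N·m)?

83600 N·m

With uniform GJ and both ends fixed, compatibility θ_AC = θ_CB gives T_A·a = T_B·b, together with T_A + T_B = T₀.
T_A = T₀·b/(a+b) = 186000·7150/15900 = 83640 N·m; T_B = 102400 N·m.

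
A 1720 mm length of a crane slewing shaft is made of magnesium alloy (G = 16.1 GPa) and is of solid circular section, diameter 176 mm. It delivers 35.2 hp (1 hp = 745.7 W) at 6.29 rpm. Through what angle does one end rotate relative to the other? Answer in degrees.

2.59°

ω = 2π·6.29/60 = 0.6587 rad/s, so T = P/ω = 35.2×745.7 / 0.6587 = 39850 N·m.
J = πd⁴/32 = π(0.176)⁴/32 = 9.420×10^-5 m⁴.
θ = T·L/(G·J) = 39850 × 1.72 / (16.1×10⁹ × 9.420×10^-5) = 0.04519 rad.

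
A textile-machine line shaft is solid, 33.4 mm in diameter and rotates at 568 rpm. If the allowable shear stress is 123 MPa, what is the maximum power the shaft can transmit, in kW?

J = πd⁴/32 = π(0.0334)⁴/32 = 1.222×10^-7 m⁴.
T_max = τ_allow·J/r = 1.23×10^8 × 1.222×10^-7 / 0.0167 = 899.9 N·m.
ω = 2π·568/60 = 59.48 rad/s, so P_max = T_max·ω = 5.352×10^4 W.

53.5 kW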